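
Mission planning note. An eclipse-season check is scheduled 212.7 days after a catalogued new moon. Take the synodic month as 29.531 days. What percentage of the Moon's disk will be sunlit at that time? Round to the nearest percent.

212.7 d spans 7 complete synodic months (7 × 29.531 = 206.72 d) plus 5.98 d.
Phase angle: θ = 360°·(5.98 d)/(29.531 d) = 72.9°.
cos 72.9° = 0.293, so f = (1 − 0.293)/2 = 0.353, so 35%.

35%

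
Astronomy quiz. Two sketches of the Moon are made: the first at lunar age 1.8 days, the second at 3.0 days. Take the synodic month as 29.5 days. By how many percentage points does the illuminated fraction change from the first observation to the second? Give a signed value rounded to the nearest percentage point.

First observation: θ = 360°·1.8/29.5 = 22.0°, so f = 0.036.
Second observation: θ = 36.6°, f = 0.099.
Δf = 0.099 − 0.036 = +0.062, i.e. +6 pp.

+6 pp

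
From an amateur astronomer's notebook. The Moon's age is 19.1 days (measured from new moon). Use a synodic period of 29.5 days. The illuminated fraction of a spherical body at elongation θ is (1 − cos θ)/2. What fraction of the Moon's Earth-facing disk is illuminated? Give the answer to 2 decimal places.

0.80

The Moon has covered 19.1/29.5 of its cycle, so θ ≈ 360° × 19.1/29.5 = 233.1°.
Illuminated fraction = (1 − cos 233.1°)/2 = (1 − (-0.601))/2 ≈ 0.800.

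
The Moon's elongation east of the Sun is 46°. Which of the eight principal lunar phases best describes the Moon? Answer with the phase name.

waxing crescent

46° lies in the waxing crescent sector of the 8-phase cycle.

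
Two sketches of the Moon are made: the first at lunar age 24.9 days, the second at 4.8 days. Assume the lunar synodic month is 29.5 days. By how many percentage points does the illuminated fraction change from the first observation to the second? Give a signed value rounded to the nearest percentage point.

+2 pp

First observation: θ = 360°·24.9/29.5 = 303.9°, so f = 0.221.
Second observation: θ = 58.6°, f = 0.239.
Δf = 0.239 − 0.221 = +0.018, i.e. +2 pp.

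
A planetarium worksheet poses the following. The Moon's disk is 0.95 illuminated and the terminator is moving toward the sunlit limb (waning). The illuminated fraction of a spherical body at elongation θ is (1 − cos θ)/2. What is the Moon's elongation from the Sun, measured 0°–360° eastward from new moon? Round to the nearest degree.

206°

From f = (1 − cos θ)/2: cos θ = 1 − 2×0.95 = -0.900; arccos → 154.2°.
Since the Moon is past full (waning), take the reflex angle: θ = 360° − 154.2° = 205.8°.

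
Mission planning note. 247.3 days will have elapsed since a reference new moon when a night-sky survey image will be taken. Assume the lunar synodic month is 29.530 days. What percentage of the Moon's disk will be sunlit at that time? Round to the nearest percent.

85%

Reduce mod P: 247.3 − 8×29.530 = 11.06 d into the current lunation.
Phase angle: θ = 360°·(11.06 d)/(29.530 d) = 134.8°.
Illuminated fraction = (1 − cos 134.8°)/2 = (1 − (-0.705))/2 ≈ 0.853, so 85%.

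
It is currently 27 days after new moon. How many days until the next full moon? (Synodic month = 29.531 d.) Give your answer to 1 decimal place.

Full moon is 0.5 of the way through the cycle: age 0.5 × 29.531 = 14.765 d.
Already past this cycle's full moon; the next is at 14.765 + 29.531 = 44.296 d, so 44.296 − 27 = 17.296 days.

17.3 days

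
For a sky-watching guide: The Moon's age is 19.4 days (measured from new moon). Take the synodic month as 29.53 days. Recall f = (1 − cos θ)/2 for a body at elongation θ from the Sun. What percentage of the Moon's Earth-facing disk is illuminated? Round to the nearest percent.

78%

Phase angle: θ = 360°·(19.4 d)/(29.53 d) = 236.5°.
Illuminated fraction = (1 − cos 236.5°)/2 = (1 − (-0.552))/2 ≈ 0.776, so 78%.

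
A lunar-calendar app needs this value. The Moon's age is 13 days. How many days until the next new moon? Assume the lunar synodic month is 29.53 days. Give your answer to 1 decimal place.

16.5 days

The next new moon completes the synodic month: 29.53 − 13 = 16.530 days.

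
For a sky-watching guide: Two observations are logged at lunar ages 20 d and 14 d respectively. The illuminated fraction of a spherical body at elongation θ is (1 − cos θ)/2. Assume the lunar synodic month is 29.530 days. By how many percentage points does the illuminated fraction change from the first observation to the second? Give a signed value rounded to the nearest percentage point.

First observation: θ = 360°·20/29.530 = 243.8°, so f = 0.721.
Second observation: θ = 170.7°, f = 0.993.
Δf = 0.993 − 0.721 = +0.273, i.e. +27 pp.

+27 pp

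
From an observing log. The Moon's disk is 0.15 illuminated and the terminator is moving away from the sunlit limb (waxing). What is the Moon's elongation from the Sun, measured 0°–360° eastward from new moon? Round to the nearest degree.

46°

Invert f = (1 − cos θ)/2 to get cos θ = 1 − 2(0.15) = 0.700, hence θ₀ = arccos 0.700 = 45.6°.
The Moon is waxing (0°–180°), so θ = 45.6° directly.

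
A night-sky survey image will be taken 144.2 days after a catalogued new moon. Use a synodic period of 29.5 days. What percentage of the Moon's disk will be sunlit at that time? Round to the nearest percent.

12%

Reduce mod P: 144.2 − 4×29.5 = 26.20 d into the current lunation.
The Moon has covered 26.20/29.5 of its cycle, so θ ≈ 360° × 26.20/29.5 = 319.7°.
Illuminated fraction = (1 − cos 319.7°)/2 = (1 − 0.763)/2 ≈ 0.119, so 12%.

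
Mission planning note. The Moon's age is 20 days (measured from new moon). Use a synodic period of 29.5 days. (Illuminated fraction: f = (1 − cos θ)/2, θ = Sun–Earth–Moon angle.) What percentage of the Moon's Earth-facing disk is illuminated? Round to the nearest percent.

Elongation θ = 360° × 20/29.5 ≈ 244.1°.
With cos θ = (-0.437), the lit fraction is (1 − (-0.437))/2 ≈ 0.719, so 72%.

72%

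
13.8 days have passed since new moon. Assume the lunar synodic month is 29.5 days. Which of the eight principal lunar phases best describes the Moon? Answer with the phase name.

θ ≈ 360° × 13.8/29.5 = 168°, which falls in the full moon sector.

full moon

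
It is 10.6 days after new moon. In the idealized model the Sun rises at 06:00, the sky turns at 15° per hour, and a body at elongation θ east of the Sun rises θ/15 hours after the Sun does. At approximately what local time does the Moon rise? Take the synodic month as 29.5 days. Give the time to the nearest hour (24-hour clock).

Phase angle: θ = 360°·(10.6 d)/(29.5 d) = 129.4°.
The Moon trails the Sun by θ/15 = 129.4/15 ≈ 8.62 hours.
06:00 + 8.62 h ≈ 14:37 → 15:00 to the nearest hour.

15:00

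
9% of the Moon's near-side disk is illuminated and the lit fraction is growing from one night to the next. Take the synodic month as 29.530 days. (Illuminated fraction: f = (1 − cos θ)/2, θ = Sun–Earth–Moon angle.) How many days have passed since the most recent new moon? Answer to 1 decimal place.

2.9 days

Invert f = (1 − cos θ)/2 to get cos θ = 1 − 2(0.09) = 0.820, hence θ₀ = arccos 0.820 = 34.9°.
Waxing ⇒ before full, so θ = 34.9°.
Age = 29.530 × 34.9°/360° ≈ 2.86 days.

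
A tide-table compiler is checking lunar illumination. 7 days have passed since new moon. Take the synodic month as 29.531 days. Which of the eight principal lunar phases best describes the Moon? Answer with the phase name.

first quarter

θ ≈ 360° × 7/29.531 = 85°, which falls in the first quarter sector.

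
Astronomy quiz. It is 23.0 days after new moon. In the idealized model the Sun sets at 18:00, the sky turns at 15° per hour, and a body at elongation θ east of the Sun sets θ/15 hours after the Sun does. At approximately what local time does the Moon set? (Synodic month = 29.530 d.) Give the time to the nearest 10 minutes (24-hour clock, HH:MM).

Elongation θ = 360° × 23.0/29.530 ≈ 280.4°.
Delay after the Sun = 280.4° / (15°/h) ≈ 18.69 h.
18:00 + 18.693 h ≈ 12:42 → 12:40 to the nearest ten minutes.

12:40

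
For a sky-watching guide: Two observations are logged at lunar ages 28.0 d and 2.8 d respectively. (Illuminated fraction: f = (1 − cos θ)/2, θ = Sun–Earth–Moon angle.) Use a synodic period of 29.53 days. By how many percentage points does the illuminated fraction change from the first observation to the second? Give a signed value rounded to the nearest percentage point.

θ₁ = 360° × 28.0/29.53 = 341.3°, f₁ = (1 − cos θ₁)/2 = 0.026.
θ₂ = 360° × 2.8/29.53 = 34.1°, f₂ = (1 − cos θ₂)/2 = 0.086.
Change = f₂ − f₁ = +0.060 → +6 percentage points.

+6 pp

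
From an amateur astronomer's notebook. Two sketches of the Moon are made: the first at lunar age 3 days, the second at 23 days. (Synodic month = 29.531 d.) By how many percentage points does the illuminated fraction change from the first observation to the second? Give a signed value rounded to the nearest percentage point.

+31 pp

θ₁ = 360° × 3/29.531 = 36.6°, f₁ = (1 − cos θ₁)/2 = 0.098.
θ₂ = 360° × 23/29.531 = 280.4°, f₂ = (1 − cos θ₂)/2 = 0.410.
Change = f₂ − f₁ = +0.311 → +31 percentage points.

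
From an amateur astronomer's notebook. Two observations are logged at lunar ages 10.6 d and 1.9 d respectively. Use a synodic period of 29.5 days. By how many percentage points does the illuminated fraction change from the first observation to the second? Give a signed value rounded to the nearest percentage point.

-78 percentage points

First observation: θ = 360°·10.6/29.5 = 129.4°, so f = 0.817.
Second observation: θ = 23.2°, f = 0.040.
Δf = 0.040 − 0.817 = -0.777, i.e. -78 pp.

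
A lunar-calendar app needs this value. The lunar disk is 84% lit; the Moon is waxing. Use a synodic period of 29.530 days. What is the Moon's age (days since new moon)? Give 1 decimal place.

10.9 days

Invert f = (1 − cos θ)/2 to get cos θ = 1 − 2(0.84) = -0.680, hence θ₀ = arccos -0.680 = 132.8°.
Waxing ⇒ before full, so θ = 132.8°.
At 360°/29.530 d per day, 132.8° corresponds to 10.90 days.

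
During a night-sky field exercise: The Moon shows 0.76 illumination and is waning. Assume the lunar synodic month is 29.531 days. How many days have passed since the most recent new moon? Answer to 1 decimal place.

19.6 days

From f = (1 − cos θ)/2: cos θ = 1 − 2×0.76 = -0.520; arccos → 121.3°.
Since the Moon is past full (waning), take the reflex angle: θ = 360° − 121.3° = 238.7°.
Age = 29.531 × 238.7°/360° ≈ 19.58 days.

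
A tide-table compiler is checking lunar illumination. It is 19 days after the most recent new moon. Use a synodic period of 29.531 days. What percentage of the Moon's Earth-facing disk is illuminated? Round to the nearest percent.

81%

Phase angle: θ = 360°·(19 d)/(29.531 d) = 231.6°.
cos 231.6° = (-0.621), so f = (1 − (-0.621))/2 = 0.810, so 81%.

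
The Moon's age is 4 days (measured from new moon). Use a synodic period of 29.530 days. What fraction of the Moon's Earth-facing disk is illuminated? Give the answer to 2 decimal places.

0.17

Elongation θ = 360° × 4/29.530 ≈ 48.8°.
With cos θ = 0.659, the lit fraction is (1 − 0.659)/2 ≈ 0.170.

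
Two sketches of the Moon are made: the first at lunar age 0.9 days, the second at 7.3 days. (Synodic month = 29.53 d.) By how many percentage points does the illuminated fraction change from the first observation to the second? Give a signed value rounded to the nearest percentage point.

First observation: θ = 360°·0.9/29.53 = 11.0°, so f = 0.009.
Second observation: θ = 89.0°, f = 0.491.
Δf = 0.491 − 0.009 = +0.482, i.e. +48 pp.

+48 pp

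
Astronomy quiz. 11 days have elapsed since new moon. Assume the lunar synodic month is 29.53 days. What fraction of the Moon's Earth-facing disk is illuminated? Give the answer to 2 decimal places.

0.85

The Moon has covered 11/29.53 of its cycle, so θ ≈ 360° × 11/29.53 = 134.1°.
Illuminated fraction = (1 − cos 134.1°)/2 = (1 − (-0.696))/2 ≈ 0.848.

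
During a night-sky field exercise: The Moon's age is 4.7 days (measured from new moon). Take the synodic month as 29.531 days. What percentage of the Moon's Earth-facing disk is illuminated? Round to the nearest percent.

23%

The Moon has covered 4.7/29.531 of its cycle, so θ ≈ 360° × 4.7/29.531 = 57.3°.
cos 57.3° = 0.540, so f = (1 − 0.540)/2 = 0.230, so 23%.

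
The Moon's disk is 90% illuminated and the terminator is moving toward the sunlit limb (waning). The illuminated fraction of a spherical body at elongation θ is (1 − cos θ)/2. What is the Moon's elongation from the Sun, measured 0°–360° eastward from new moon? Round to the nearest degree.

Invert f = (1 − cos θ)/2 to get cos θ = 1 − 2(0.90) = -0.800, hence θ₀ = arccos -0.800 = 143.1°.
Waning ⇒ past full, so θ = 360° − 143.1° = 216.9°.

217°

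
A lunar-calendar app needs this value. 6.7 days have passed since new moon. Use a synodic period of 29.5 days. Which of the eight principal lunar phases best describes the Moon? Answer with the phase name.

first quarter

At 6.7/29.5 of the cycle, θ ≈ 82° — the first quarter range.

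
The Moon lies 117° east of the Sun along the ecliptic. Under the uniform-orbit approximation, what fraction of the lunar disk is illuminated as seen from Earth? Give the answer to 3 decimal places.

f = (1 − cos 117°)/2 = (1 − (-0.454))/2 ≈ 0.727.

0.727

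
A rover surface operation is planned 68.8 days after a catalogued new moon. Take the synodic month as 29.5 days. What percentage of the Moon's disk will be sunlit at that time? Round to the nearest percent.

68.8/29.5 = 2.332 lunations, so 2 complete cycles and 9.80 d into the next.
Phase angle: θ = 360°·(9.80 d)/(29.5 d) = 119.6°.
Illuminated fraction = (1 − cos 119.6°)/2 = (1 − (-0.494))/2 ≈ 0.747, so 75%.

75%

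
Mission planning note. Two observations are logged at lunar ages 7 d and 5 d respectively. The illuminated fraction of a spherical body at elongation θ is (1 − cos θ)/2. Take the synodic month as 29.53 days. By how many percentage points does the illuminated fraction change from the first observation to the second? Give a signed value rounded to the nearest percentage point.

First observation: θ = 360°·7/29.53 = 85.3°, so f = 0.459.
Second observation: θ = 61.0°, f = 0.257.
Δf = 0.257 − 0.459 = -0.202, i.e. -20 pp.

-20 pp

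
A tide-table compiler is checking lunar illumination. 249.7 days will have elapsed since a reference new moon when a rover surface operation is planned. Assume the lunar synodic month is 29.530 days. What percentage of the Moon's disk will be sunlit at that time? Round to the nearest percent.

98%

Reduce mod P: 249.7 − 8×29.530 = 13.46 d into the current lunation.
Elongation θ = 360° × 13.46/29.530 ≈ 164.1°.
cos 164.1° = (-0.962), so f = (1 − (-0.962))/2 = 0.981, so 98%.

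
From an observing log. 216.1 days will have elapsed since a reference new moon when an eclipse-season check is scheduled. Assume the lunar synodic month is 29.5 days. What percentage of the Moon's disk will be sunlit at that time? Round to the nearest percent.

73%

Reduce mod P: 216.1 − 7×29.5 = 9.60 d into the current lunation.
Phase angle: θ = 360°·(9.60 d)/(29.5 d) = 117.2°.
Illuminated fraction = (1 − cos 117.2°)/2 = (1 − (-0.456))/2 ≈ 0.728, so 73%.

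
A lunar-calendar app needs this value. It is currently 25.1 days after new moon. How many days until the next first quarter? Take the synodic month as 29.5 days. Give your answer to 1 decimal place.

11.8 days

First quarter occurs at elongation 90°, i.e. at age 29.5 × 90/360 = 7.375 d.
Already past this cycle's first quarter; the next is at 7.375 + 29.5 = 36.875 d, so 36.875 − 25.1 = 11.775 days.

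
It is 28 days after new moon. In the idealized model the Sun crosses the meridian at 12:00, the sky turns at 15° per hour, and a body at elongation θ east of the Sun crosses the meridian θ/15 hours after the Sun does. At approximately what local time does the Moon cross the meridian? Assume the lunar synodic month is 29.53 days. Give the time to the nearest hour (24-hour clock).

The Moon has covered 28/29.53 of its cycle, so θ ≈ 360° × 28/29.53 = 341.3°.
Delay after the Sun = 341.3° / (15°/h) ≈ 22.76 h.
12:00 + 22.76 h ≈ 10:45 → 11:00 to the nearest hour.

11:00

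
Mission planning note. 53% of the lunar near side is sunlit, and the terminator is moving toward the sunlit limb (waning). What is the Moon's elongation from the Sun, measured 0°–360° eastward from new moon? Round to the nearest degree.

267°

Invert f = (1 − cos θ)/2 to get cos θ = 1 − 2(0.53) = -0.060, hence θ₀ = arccos -0.060 = 93.4°.
A waning Moon lies in 180°–360°, so θ = 360° − 93.4° = 266.6°.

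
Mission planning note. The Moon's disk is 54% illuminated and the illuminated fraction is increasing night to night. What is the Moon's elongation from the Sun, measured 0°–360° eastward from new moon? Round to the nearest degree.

95°

From f = (1 − cos θ)/2: cos θ = 1 − 2×0.54 = -0.080; arccos → 94.6°.
Before full moon the principal value applies: θ = 94.6°.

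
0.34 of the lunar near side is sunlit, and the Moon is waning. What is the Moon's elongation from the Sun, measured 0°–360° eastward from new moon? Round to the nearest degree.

289°

cos θ = 1 − 2f = 0.320, giving a principal value of 71.3°.
A waning Moon lies in 180°–360°, so θ = 360° − 71.3° = 288.7°.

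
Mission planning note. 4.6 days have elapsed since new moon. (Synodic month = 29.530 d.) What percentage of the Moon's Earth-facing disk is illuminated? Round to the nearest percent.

22%

Phase angle: θ = 360°·(4.6 d)/(29.530 d) = 56.1°.
With cos θ = 0.558, the lit fraction is (1 − 0.558)/2 ≈ 0.221, so 22%.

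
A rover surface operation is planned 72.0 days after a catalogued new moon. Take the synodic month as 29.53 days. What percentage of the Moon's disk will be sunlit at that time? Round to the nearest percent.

72.0 d spans 2 complete synodic months (2 × 29.53 = 59.06 d) plus 12.94 d.
Elongation θ = 360° × 12.94/29.53 ≈ 157.8°.
Illuminated fraction = (1 − cos 157.8°)/2 = (1 − (-0.926))/2 ≈ 0.963, so 96%.

96%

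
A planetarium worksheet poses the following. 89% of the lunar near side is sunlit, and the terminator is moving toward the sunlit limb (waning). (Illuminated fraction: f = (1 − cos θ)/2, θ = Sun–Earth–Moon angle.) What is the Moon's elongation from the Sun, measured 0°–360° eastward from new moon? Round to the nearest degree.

219°

cos θ = 1 − 2f = -0.780, giving a principal value of 141.3°.
A waning Moon lies in 180°–360°, so θ = 360° − 141.3° = 218.7°.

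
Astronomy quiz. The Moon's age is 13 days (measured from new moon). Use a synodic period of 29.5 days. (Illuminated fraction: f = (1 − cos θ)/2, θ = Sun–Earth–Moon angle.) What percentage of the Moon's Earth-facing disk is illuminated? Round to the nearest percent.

The Moon has covered 13/29.5 of its cycle, so θ ≈ 360° × 13/29.5 = 158.6°.
cos 158.6° = (-0.931), so f = (1 − (-0.931))/2 = 0.966, so 97%.

97%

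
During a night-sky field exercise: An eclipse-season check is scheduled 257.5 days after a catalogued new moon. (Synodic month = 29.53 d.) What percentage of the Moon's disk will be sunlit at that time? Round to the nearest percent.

59%

257.5 d spans 8 complete synodic months (8 × 29.53 = 236.24 d) plus 21.26 d.
Phase angle: θ = 360°·(21.26 d)/(29.53 d) = 259.2°.
With cos θ = (-0.188), the lit fraction is (1 − (-0.188))/2 ≈ 0.594, so 59%.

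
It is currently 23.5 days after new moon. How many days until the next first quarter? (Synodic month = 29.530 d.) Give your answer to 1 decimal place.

First quarter occurs at elongation 90°, i.e. at age 29.530 × 90/360 = 7.383 d.
Already past this cycle's first quarter; the next is at 7.383 + 29.530 = 36.913 d, so 36.913 − 23.5 = 13.413 days.

13.4 days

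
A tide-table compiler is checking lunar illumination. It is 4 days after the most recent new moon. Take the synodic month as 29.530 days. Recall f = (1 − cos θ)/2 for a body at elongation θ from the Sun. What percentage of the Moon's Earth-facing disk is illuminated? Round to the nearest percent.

Phase angle: θ = 360°·(4 d)/(29.530 d) = 48.8°.
cos 48.8° = 0.659, so f = (1 − 0.659)/2 = 0.170, so 17%.

17%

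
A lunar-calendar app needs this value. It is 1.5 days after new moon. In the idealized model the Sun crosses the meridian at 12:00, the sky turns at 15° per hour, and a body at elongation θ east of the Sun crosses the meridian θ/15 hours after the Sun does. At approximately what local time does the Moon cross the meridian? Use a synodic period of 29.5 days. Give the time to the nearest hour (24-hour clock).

13:00

The Moon has covered 1.5/29.5 of its cycle, so θ ≈ 360° × 1.5/29.5 = 18.3°.
Delay after the Sun = 18.3° / (15°/h) ≈ 1.22 h.
12:00 + 1.22 h ≈ 13:13 → 13:00 to the nearest hour.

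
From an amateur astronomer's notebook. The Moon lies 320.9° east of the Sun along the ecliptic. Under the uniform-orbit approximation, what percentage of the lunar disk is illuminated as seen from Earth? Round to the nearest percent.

Half-versine of 320.9°: (1 − 0.776)/2 = 0.112, i.e. 11%.

11%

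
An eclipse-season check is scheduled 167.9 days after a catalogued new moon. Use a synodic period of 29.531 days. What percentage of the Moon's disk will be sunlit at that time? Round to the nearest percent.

167.9 d spans 5 complete synodic months (5 × 29.531 = 147.66 d) plus 20.25 d.
Elongation θ = 360° × 20.25/29.531 ≈ 246.8°.
With cos θ = (-0.394), the lit fraction is (1 − (-0.394))/2 ≈ 0.697, so 70%.

70%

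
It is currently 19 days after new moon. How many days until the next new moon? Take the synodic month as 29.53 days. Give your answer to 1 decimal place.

10.5 days

One full lunation from the last new moon is 29.53 d; remaining = 29.53 − 19 = 10.530 d.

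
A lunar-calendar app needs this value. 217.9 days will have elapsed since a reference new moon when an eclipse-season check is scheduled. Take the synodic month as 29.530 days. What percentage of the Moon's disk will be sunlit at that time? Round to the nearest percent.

86%

Reduce mod P: 217.9 − 7×29.530 = 11.19 d into the current lunation.
Phase angle: θ = 360°·(11.19 d)/(29.530 d) = 136.4°.
Illuminated fraction = (1 − cos 136.4°)/2 = (1 − (-0.724))/2 ≈ 0.862, so 86%.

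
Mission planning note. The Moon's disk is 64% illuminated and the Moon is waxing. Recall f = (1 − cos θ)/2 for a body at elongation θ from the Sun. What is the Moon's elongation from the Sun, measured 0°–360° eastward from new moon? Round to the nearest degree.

106°

From f = (1 − cos θ)/2: cos θ = 1 − 2×0.64 = -0.280; arccos → 106.3°.
Waxing ⇒ before full, so θ = 106.3°.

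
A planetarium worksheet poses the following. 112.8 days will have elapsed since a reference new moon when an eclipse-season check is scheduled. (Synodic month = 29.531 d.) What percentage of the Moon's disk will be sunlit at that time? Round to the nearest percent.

Reduce mod P: 112.8 − 3×29.531 = 24.21 d into the current lunation.
Elongation θ = 360° × 24.21/29.531 ≈ 295.1°.
cos 295.1° = 0.424, so f = (1 − 0.424)/2 = 0.288, so 29%.

29%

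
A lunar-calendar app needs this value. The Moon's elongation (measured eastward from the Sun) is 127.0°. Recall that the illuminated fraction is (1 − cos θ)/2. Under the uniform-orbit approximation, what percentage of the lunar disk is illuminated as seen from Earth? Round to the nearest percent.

Half-versine of 127.0°: (1 − (-0.602))/2 = 0.801, i.e. 80%.

80%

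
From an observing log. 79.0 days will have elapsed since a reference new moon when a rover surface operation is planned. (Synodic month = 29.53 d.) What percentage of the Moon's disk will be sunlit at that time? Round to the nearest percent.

79.0 d spans 2 complete synodic months (2 × 29.53 = 59.06 d) plus 19.94 d.
The Moon has covered 19.94/29.53 of its cycle, so θ ≈ 360° × 19.94/29.53 = 243.1°.
cos 243.1° = (-0.453), so f = (1 − (-0.453))/2 = 0.726, so 73%.

73%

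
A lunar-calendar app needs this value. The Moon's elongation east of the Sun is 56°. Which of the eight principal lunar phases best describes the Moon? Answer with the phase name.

56° lies in the waxing crescent sector of the 8-phase cycle.

waxing crescent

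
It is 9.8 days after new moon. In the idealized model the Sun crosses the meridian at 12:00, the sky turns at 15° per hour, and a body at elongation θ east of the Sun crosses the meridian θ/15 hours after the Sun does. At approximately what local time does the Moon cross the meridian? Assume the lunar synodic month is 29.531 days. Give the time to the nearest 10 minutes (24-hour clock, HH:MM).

Phase angle: θ = 360°·(9.8 d)/(29.531 d) = 119.5°.
Delay after the Sun = 119.5° / (15°/h) ≈ 7.96 h.
12:00 + 7.965 h ≈ 19:58 → 20:00 to the nearest ten minutes.

20:00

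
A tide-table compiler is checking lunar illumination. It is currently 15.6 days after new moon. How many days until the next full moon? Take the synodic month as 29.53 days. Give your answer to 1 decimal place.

28.7 days

Full moon is 0.5 of the way through the cycle: age 0.5 × 29.53 = 14.765 d.
This lunation's full moon (14.765 d) has passed, so add one period: 44.295 − 15.6 = 28.695 days.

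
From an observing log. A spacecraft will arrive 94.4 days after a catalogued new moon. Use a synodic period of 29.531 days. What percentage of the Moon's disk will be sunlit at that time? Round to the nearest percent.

94.4/29.531 = 3.197 lunations, so 3 complete cycles and 5.81 d into the next.
Elongation θ = 360° × 5.81/29.531 ≈ 70.8°.
With cos θ = 0.329, the lit fraction is (1 − 0.329)/2 ≈ 0.335, so 34%.

34%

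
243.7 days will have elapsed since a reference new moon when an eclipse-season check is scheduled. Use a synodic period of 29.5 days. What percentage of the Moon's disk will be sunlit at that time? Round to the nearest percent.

53%

Reduce mod P: 243.7 − 8×29.5 = 7.70 d into the current lunation.
Phase angle: θ = 360°·(7.70 d)/(29.5 d) = 94.0°.
With cos θ = (-0.069), the lit fraction is (1 − (-0.069))/2 ≈ 0.535, so 53%.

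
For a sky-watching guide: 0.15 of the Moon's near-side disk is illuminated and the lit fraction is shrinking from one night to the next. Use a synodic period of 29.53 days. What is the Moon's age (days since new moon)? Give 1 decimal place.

Invert f = (1 − cos θ)/2 to get cos θ = 1 − 2(0.15) = 0.700, hence θ₀ = arccos 0.700 = 45.6°.
A waning Moon lies in 180°–360°, so θ = 360° − 45.6° = 314.4°.
Age = 29.53 × 314.4°/360° ≈ 25.79 days.

25.8 days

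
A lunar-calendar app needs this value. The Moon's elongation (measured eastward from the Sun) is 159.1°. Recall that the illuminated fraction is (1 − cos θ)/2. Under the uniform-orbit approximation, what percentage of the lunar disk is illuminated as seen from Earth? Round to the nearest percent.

97%

Half-versine of 159.1°: (1 − (-0.934))/2 = 0.967, i.e. 97%.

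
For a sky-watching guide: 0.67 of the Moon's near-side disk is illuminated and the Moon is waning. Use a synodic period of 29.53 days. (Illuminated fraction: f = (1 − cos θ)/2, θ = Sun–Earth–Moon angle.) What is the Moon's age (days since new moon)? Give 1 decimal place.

Invert f = (1 − cos θ)/2 to get cos θ = 1 − 2(0.67) = -0.340, hence θ₀ = arccos -0.340 = 109.9°.
Waning ⇒ past full, so θ = 360° − 109.9° = 250.1°.
At 360°/29.53 d per day, 250.1° corresponds to 20.52 days.

20.5 days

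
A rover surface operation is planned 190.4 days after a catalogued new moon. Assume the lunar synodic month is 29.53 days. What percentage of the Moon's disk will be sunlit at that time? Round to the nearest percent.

190.4 d spans 6 complete synodic months (6 × 29.53 = 177.18 d) plus 13.22 d.
Elongation θ = 360° × 13.22/29.53 ≈ 161.2°.
Illuminated fraction = (1 − cos 161.2°)/2 = (1 − (-0.946))/2 ≈ 0.973, so 97%.

97%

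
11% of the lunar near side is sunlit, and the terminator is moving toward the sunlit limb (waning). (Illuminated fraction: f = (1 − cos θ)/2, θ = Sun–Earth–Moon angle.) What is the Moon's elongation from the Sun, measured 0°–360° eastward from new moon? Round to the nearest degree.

Invert f = (1 − cos θ)/2 to get cos θ = 1 − 2(0.11) = 0.780, hence θ₀ = arccos 0.780 = 38.7°.
Since the Moon is past full (waning), take the reflex angle: θ = 360° − 38.7° = 321.3°.

321°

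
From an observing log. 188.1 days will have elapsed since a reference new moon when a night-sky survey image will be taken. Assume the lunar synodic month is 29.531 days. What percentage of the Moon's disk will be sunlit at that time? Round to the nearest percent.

188.1 d spans 6 complete synodic months (6 × 29.531 = 177.19 d) plus 10.91 d.
The Moon has covered 10.91/29.531 of its cycle, so θ ≈ 360° × 10.91/29.531 = 133.0°.
Illuminated fraction = (1 − cos 133.0°)/2 = (1 − (-0.683))/2 ≈ 0.841, so 84%.

84%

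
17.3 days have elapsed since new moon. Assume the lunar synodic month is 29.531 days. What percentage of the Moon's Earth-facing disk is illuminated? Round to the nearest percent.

93%

Elongation θ = 360° × 17.3/29.531 ≈ 210.9°.
cos 210.9° = (-0.858), so f = (1 − (-0.858))/2 = 0.929, so 93%.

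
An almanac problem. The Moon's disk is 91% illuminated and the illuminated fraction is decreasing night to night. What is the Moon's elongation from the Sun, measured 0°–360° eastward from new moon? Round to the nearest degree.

215°

Invert f = (1 − cos θ)/2 to get cos θ = 1 − 2(0.91) = -0.820, hence θ₀ = arccos -0.820 = 145.1°.
A waning Moon lies in 180°–360°, so θ = 360° − 145.1° = 214.9°.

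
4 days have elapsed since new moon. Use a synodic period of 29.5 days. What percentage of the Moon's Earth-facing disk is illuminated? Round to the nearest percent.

17%

Phase angle: θ = 360°·(4 d)/(29.5 d) = 48.8°.
Illuminated fraction = (1 − cos 48.8°)/2 = (1 − 0.659)/2 ≈ 0.171, so 17%.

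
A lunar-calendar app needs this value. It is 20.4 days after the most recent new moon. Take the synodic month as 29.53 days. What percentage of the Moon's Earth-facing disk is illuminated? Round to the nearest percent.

68%

Elongation θ = 360° × 20.4/29.53 ≈ 248.7°.
Illuminated fraction = (1 − cos 248.7°)/2 = (1 − (-0.363))/2 ≈ 0.682, so 68%.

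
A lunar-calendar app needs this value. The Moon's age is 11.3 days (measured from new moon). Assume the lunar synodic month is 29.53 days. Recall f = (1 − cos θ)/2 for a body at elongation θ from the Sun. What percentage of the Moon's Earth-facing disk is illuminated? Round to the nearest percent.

Phase angle: θ = 360°·(11.3 d)/(29.53 d) = 137.8°.
cos 137.8° = (-0.740), so f = (1 − (-0.740))/2 = 0.870, so 87%.

87%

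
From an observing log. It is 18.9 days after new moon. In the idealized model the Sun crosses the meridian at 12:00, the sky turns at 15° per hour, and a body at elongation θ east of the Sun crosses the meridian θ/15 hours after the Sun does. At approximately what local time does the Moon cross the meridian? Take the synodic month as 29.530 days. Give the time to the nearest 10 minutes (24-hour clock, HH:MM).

03:20

The Moon has covered 18.9/29.530 of its cycle, so θ ≈ 360° × 18.9/29.530 = 230.4°.
At 15° of sky rotation per hour, 230.4° corresponds to a 15.36 h lag.
12:00 + 15.361 h ≈ 03:22 → 03:20 to the nearest ten minutes.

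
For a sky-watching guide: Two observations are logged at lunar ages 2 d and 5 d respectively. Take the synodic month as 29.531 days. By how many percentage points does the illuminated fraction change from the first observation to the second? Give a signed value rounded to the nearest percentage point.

+21 pp

First observation: θ = 360°·2/29.531 = 24.4°, so f = 0.045.
Second observation: θ = 61.0°, f = 0.257.
Δf = 0.257 − 0.045 = +0.213, i.e. +21 pp.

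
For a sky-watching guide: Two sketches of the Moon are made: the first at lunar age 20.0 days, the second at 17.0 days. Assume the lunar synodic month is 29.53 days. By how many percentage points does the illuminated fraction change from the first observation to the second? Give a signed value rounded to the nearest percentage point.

+22 percentage points

θ₁ = 360° × 20.0/29.53 = 243.8°, f₁ = (1 − cos θ₁)/2 = 0.721.
θ₂ = 360° × 17.0/29.53 = 207.2°, f₂ = (1 − cos θ₂)/2 = 0.945.
Change = f₂ − f₁ = +0.224 → +22 percentage points.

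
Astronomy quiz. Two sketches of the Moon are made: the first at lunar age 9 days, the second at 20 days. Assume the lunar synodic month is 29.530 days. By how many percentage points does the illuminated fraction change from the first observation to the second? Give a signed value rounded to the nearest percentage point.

+5 pp

θ₁ = 360° × 9/29.530 = 109.7°, f₁ = (1 − cos θ₁)/2 = 0.669.
θ₂ = 360° × 20/29.530 = 243.8°, f₂ = (1 − cos θ₂)/2 = 0.721.
Change = f₂ − f₁ = +0.052 → +5 percentage points.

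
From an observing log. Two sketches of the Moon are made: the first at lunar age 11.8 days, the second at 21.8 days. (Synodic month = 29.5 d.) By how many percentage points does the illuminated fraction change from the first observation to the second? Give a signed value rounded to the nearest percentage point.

θ₁ = 360° × 11.8/29.5 = 144.0°, f₁ = (1 − cos θ₁)/2 = 0.905.
θ₂ = 360° × 21.8/29.5 = 266.0°, f₂ = (1 − cos θ₂)/2 = 0.535.
Change = f₂ − f₁ = -0.370 → -37 percentage points.

-37 pp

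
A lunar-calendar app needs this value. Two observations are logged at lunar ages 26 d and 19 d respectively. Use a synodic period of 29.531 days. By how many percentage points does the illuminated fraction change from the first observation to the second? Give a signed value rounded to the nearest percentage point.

+68 percentage points

First observation: θ = 360°·26/29.531 = 317.0°, so f = 0.135.
Second observation: θ = 231.6°, f = 0.810.
Δf = 0.810 − 0.135 = +0.676, i.e. +68 pp.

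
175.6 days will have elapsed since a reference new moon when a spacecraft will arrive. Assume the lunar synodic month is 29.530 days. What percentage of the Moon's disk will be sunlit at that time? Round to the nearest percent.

175.6 d spans 5 complete synodic months (5 × 29.530 = 147.65 d) plus 27.95 d.
The Moon has covered 27.95/29.530 of its cycle, so θ ≈ 360° × 27.95/29.530 = 340.7°.
With cos θ = 0.944, the lit fraction is (1 − 0.944)/2 ≈ 0.028, so 3%.

3%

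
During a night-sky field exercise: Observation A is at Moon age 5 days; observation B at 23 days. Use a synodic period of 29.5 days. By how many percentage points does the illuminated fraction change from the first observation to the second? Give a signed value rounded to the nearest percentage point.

+15 pp

θ₁ = 360° × 5/29.5 = 61.0°, f₁ = (1 − cos θ₁)/2 = 0.258.
θ₂ = 360° × 23/29.5 = 280.7°, f₂ = (1 − cos θ₂)/2 = 0.407.
Change = f₂ − f₁ = +0.150 → +15 percentage points.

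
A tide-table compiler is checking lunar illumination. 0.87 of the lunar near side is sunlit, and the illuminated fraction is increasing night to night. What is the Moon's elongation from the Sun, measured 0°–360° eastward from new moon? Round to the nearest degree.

138°

From f = (1 − cos θ)/2: cos θ = 1 − 2×0.87 = -0.740; arccos → 137.7°.
The Moon is waxing (0°–180°), so θ = 137.7° directly.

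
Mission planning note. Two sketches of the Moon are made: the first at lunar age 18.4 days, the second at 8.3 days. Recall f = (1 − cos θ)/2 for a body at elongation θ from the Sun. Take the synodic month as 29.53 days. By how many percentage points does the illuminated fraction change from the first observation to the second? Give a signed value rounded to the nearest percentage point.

-26 percentage points

First observation: θ = 360°·18.4/29.53 = 224.3°, so f = 0.858.
Second observation: θ = 101.2°, f = 0.597.
Δf = 0.597 − 0.858 = -0.261, i.e. -26 pp.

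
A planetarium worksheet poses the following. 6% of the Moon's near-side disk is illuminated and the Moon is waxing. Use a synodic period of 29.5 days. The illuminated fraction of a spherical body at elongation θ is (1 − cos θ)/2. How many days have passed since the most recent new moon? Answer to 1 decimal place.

From f = (1 − cos θ)/2: cos θ = 1 − 2×0.06 = 0.880; arccos → 28.4°.
Waxing ⇒ before full, so θ = 28.4°.
At 360°/29.5 d per day, 28.4° corresponds to 2.32 days.

2.3 days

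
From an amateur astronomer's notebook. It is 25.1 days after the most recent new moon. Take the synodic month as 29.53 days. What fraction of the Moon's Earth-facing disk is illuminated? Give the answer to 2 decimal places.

0.21

The Moon has covered 25.1/29.53 of its cycle, so θ ≈ 360° × 25.1/29.53 = 306.0°.
With cos θ = 0.588, the lit fraction is (1 − 0.588)/2 ≈ 0.206.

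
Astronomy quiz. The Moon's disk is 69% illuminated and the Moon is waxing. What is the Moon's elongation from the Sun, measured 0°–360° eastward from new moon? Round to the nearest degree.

112°

Invert f = (1 − cos θ)/2 to get cos θ = 1 − 2(0.69) = -0.380, hence θ₀ = arccos -0.380 = 112.3°.
The Moon is waxing (0°–180°), so θ = 112.3° directly.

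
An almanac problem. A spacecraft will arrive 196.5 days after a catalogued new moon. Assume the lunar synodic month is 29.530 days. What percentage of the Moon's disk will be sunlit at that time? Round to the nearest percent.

196.5/29.530 = 6.654 lunations, so 6 complete cycles and 19.32 d into the next.
Elongation θ = 360° × 19.32/29.530 ≈ 235.5°.
Illuminated fraction = (1 − cos 235.5°)/2 = (1 − (-0.566))/2 ≈ 0.783, so 78%.

78%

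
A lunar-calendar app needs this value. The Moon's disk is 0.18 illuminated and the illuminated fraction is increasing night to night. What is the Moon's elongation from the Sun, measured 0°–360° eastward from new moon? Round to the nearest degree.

50°

From f = (1 − cos θ)/2: cos θ = 1 − 2×0.18 = 0.640; arccos → 50.2°.
The Moon is waxing (0°–180°), so θ = 50.2° directly.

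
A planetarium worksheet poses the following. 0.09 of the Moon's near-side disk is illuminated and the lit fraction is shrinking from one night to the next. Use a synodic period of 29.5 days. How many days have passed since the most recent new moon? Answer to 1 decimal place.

26.6 days

Invert f = (1 − cos θ)/2 to get cos θ = 1 − 2(0.09) = 0.820, hence θ₀ = arccos 0.820 = 34.9°.
Waning ⇒ past full, so θ = 360° − 34.9° = 325.1°.
At 360°/29.5 d per day, 325.1° corresponds to 26.64 days.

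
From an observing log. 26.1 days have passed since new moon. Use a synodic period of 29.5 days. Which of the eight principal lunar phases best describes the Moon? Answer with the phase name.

waning crescent

At 26.1/29.5 of the cycle, θ ≈ 319° — the waning crescent range.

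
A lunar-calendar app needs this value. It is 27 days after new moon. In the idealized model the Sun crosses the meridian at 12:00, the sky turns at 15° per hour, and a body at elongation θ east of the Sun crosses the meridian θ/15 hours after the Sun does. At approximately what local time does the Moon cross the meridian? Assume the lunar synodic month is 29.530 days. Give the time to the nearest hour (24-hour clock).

10:00

The Moon has covered 27/29.530 of its cycle, so θ ≈ 360° × 27/29.530 = 329.2°.
At 15° of sky rotation per hour, 329.2° corresponds to a 21.94 h lag.
12:00 + 21.94 h ≈ 09:57 → 10:00 to the nearest hour.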